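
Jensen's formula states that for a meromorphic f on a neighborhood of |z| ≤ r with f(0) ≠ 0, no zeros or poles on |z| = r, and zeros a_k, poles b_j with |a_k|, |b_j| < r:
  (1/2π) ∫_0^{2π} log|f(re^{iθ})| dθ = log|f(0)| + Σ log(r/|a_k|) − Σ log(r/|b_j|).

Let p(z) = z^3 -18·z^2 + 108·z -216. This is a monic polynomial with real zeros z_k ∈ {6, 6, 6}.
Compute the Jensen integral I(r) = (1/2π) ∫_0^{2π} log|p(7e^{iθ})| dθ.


Zeros: 6, 6, 6; r = 7.
Inside |z| < r: 6, 6, 6. Outside (|z| ≥ r): ∅.
p(0) = -216, so log|p(0)| = log(216) = 5.3753.
Apply Jensen: I(r) = log|p(0)| + Σ_k log(r/|z_k|), summed over zeros inside |z| < r.
  log(r/|z_k|) for z_k = 6: log(7/6) = 0.1542
  log(r/|z_k|) for z_k = 6: log(7/6) = 0.1542
  log(r/|z_k|) for z_k = 6: log(7/6) = 0.1542
Sum over inside zeros: 0.4625.
I(r) = log|p(0)| + (inside sum) = 5.3753 + 0.4625 = 5.8377.
Closed form (all zeros inside, monic): I(r) = n·log(r) = 3·log(7) = 5.8377. ✓

I(r) ≈ 5.8377.


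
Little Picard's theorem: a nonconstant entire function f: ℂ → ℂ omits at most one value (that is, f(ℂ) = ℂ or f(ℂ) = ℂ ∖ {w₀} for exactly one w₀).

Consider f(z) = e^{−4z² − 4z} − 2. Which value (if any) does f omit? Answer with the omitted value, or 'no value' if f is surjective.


Little Picard bounds the complement of f(ℂ) to at most one point.
The exponent g(z) = −4z² − 4z is a nonconstant polynomial, hence surjective onto ℂ. So e^{g(z)} takes every value in {e^w : w ∈ ℂ} = ℂ ∖ {0}. Adding -2 shifts the range to ℂ ∖ {-2}. f omits exactly -2.

Omitted value: -2.


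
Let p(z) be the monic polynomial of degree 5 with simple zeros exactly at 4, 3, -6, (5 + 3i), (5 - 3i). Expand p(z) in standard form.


The polynomial is p(z) = ∏_{α ∈ S} (z − α), where S = {4, 3, -6, (5 + 3i), (5 - 3i)}.
Expanding the product yields: p(z) = z^5 -11·z^4 + 14·z^3 + 338·z^2 -1740·z + 2448.
Note conjugate pairs combine to real quadratics: (z − (5+3i))(z − (5−3i)) = z² − 10z + 34.
The resulting polynomial has degree 5 and real coefficients as required.

p(z) = z^5 -11·z^4 + 14·z^3 + 338·z^2 -1740·z + 2448.


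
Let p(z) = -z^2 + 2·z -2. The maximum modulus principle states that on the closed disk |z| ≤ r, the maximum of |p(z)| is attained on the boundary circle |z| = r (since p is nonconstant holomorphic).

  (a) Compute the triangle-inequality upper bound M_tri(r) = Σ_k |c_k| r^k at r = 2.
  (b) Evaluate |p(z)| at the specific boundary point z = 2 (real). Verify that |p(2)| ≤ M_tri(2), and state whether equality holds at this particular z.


Coefficients: c_0 = -2, c_1 = 2, c_2 = -1. Radius r = 2.
Part (a). Triangle bound: M_tri(r) = Σ_k |c_k| r^k
  = |-2|·2^0 + |2|·2^1 + |-1|·2^2
  = 2 + 4 + 4 = 10.
This bounds M(r) := max_{|z|=r} |p(z)| from above; equality holds iff all terms c_k z^k can be made to align in phase at a single z on |z|=r.
Part (b). At z = 2 (real, on the circle |z| = r):
  p(2) = (-2)·2^0 + (2)·2^1 + (-1)·2^2 = -2.
  |p(2)| = 2.
Check: |p(2)| = 2 ≤ 10 = M_tri(2). ✓ Equality does not hold at z = 2 (the coefficients have mixed signs, so the terms do not all align in phase there).

M_tri(2) = 10; |p(2)| = 2; equality at z=2: no.


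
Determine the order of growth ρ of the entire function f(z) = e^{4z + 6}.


|e^{4z + 6}| = e^{Re(4·z) + 6} ≤ e^{4|z|^1 + 6} = e^{4r^1 + 6} on |z| = r, so ρ ≤ 1. Choosing z on |z|=r so that 4·z is real positive (always possible by picking arg z appropriately) gives |f(z)| = e^{4r^1 + 6}, matching the bound. The additive constant 6 does not affect log log M(r) ~ 1·log r. Hence ρ = 1.
Therefore ρ = 1.

Order ρ = 1.


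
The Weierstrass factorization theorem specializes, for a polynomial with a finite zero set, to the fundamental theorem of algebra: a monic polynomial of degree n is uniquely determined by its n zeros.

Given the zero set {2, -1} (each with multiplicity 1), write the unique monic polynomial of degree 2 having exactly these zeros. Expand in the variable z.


The polynomial is p(z) = ∏_{α ∈ S} (z − α), where S = {2, -1}.
Expanding the product yields: p(z) = z^2 -z -2.
The resulting polynomial has degree 2 and real coefficients as required.

p(z) = z^2 -z -2.


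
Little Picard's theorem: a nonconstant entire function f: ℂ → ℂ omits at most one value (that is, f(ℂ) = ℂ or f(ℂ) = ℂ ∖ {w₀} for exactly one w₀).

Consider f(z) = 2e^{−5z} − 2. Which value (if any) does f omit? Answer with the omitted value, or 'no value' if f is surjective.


Little Picard bounds the complement of f(ℂ) to at most one point.
e^{−5z} is never zero on ℂ, so 2·e^{−5z} takes every value in ℂ ∖ {0}. Adding -2 shifts the range to ℂ ∖ {-2}. Thus f omits exactly the value -2.

Omitted value: -2.


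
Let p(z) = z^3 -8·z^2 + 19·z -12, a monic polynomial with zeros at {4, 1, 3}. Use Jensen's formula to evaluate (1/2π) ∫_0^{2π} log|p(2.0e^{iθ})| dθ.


Zeros: 1, 3, 4; r = 2.0.
Inside |z| < r: 1. Outside (|z| ≥ r): 3, 4.
p(0) = -12, so log|p(0)| = log(12) = 2.4849.
Apply Jensen: I(r) = log|p(0)| + Σ_k log(r/|z_k|), summed over zeros inside |z| < r.
  log(r/|z_k|) for z_k = 1: log(2.0/1) = 0.6931
  Outside zeros (3, 4) contribute nothing to the Jensen sum.
Sum over inside zeros: 0.6931.
I(r) = log|p(0)| + (inside sum) = 2.4849 + 0.6931 = 3.1781.
Note: since some zeros are outside |z| ≤ r, the simplified n·log(r) form does NOT apply — only the inside zeros contribute.

I(r) ≈ 3.1781.


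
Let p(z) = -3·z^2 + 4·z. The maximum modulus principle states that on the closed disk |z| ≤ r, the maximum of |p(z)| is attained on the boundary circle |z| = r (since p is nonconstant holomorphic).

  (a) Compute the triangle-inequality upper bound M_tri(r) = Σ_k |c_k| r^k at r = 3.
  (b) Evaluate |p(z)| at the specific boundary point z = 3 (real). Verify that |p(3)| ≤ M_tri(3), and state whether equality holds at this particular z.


Coefficients: c_0 = 0, c_1 = 4, c_2 = -3. Radius r = 3.
Part (a). Triangle bound: M_tri(r) = Σ_k |c_k| r^k
  = |0|·3^0 + |4|·3^1 + |-3|·3^2
  = 0 + 12 + 27 = 39.
This bounds M(r) := max_{|z|=r} |p(z)| from above; equality holds iff all terms c_k z^k can be made to align in phase at a single z on |z|=r.
Part (b). At z = 3 (real, on the circle |z| = r):
  p(3) = (0)·3^0 + (4)·3^1 + (-3)·3^2 = -15.
  |p(3)| = 15.
Check: |p(3)| = 15 ≤ 39 = M_tri(3). ✓ Equality does not hold at z = 3 (the coefficients have mixed signs, so the terms do not all align in phase there).

M_tri(3) = 39; |p(3)| = 15; equality at z=3: no.


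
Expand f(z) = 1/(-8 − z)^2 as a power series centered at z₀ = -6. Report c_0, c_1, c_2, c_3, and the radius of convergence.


Let w = z − z₀, so z = z₀ + w.
Then -8 − z = -8 − (z₀ + w) = (-8 − z₀) − w = -2 − w.
f(z) = 1/(-2 − w)^2 = (1/(-2)^2) · (1 − w/(-2))^{−2}.
By the binomial series (1−u)^{−2} = Σ_{n≥0} C(n+1, 1) u^n for |u|<1, with u = w/(-2):
  c_n = C(n+1, 1) / (-2)^(n+2).
  c_0 = 1/(-2)^2 = 1/4.
  c_1 = 2/(-2)^3 = -1/4.
  c_2 = 3/(-2)^4 = 3/16.
  c_3 = 4/(-2)^5 = -1/8.
The series is valid for |w/d| < 1, i.e. |z − z₀| < |d|.
Radius of convergence: R = |-8 − z₀| = |-2| = 2 (distance from z₀ to the singularity z = -8).

c_0 = 1/4, c_1 = -1/4, c_2 = 3/16, c_3 = -1/8; R = 2.


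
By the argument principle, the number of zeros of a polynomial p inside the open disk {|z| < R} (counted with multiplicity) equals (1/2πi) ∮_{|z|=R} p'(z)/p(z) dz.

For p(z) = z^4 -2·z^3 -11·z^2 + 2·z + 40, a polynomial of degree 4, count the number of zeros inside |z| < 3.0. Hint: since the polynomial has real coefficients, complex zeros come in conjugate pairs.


The zeros of p are: 2, (-2 + 1i), (-2 - 1i), 4.
Their magnitudes are: 2, 2.236, 2.236, 4.
Zeros with |z| < R = 3.0: 2, (-2 + 1i), (-2 - 1i).
Count = 3.
By the argument principle, (1/2πi) ∮_{|z|=R} p'(z)/p(z) dz equals exactly this count.

Number of zeros inside |z| < 3.0: 3.


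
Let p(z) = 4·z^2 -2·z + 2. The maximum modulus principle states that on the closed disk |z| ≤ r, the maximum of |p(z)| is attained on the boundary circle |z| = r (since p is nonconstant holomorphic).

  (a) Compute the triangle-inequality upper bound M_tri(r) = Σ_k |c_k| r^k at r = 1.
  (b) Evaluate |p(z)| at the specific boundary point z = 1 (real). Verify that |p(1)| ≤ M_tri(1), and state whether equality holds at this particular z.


Coefficients: c_0 = 2, c_1 = -2, c_2 = 4. Radius r = 1.
Part (a). Triangle bound: M_tri(r) = Σ_k |c_k| r^k
  = |2|·1^0 + |-2|·1^1 + |4|·1^2
  = 2 + 2 + 4 = 8.
This bounds M(r) := max_{|z|=r} |p(z)| from above; equality holds iff all terms c_k z^k can be made to align in phase at a single z on |z|=r.
Part (b). At z = 1 (real, on the circle |z| = r):
  p(1) = (2)·1^0 + (-2)·1^1 + (4)·1^2 = 4.
  |p(1)| = 4.
Check: |p(1)| = 4 ≤ 8 = M_tri(1). ✓ Equality does not hold at z = 1 (the coefficients have mixed signs, so the terms do not all align in phase there).

M_tri(1) = 8; |p(1)| = 4; equality at z=1: no.


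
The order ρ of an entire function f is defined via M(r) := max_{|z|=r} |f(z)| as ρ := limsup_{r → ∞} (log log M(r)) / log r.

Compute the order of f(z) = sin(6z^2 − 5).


Write sin(w) = (e^{iw} ± e^{−iw})/(2 or 2i), so |sin(w)| ≤ e^{|w|}. With w = 6z^2 − 5, |w| ≤ 6r^2 + 5 on |z|=r, giving M(r) ≤ e^{6r^2 + 5} and ρ ≤ 2. For the lower bound, choose z on |z|=r with 6z^2 purely imaginary of modulus 6r^2; then |sin(6z^2 − 5)| grows like e^{6r^2}/2, so ρ ≥ 2. Hence ρ = 2.
Therefore ρ = 2.

Order ρ = 2.


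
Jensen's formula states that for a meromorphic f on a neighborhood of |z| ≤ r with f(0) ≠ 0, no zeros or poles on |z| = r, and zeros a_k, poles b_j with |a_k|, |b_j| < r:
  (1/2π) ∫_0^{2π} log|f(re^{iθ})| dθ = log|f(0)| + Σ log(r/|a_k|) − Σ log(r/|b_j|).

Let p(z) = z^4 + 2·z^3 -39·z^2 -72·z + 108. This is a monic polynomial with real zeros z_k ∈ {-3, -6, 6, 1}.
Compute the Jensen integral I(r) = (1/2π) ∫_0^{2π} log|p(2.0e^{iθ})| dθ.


Zeros: -6, -3, 1, 6; r = 2.0.
Inside |z| < r: 1. Outside (|z| ≥ r): -6, -3, 6.
p(0) = 108, so log|p(0)| = log(108) = 4.6821.
Apply Jensen: I(r) = log|p(0)| + Σ_k log(r/|z_k|), summed over zeros inside |z| < r.
  log(r/|z_k|) for z_k = 1: log(2.0/1) = 0.6931
  Outside zeros (-6, -3, 6) contribute nothing to the Jensen sum.
Sum over inside zeros: 0.6931.
I(r) = log|p(0)| + (inside sum) = 4.6821 + 0.6931 = 5.3753.
Note: since some zeros are outside |z| ≤ r, the simplified n·log(r) form does NOT apply — only the inside zeros contribute.

I(r) ≈ 5.3753.


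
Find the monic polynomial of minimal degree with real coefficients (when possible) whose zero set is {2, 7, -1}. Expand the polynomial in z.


The polynomial is p(z) = ∏_{α ∈ S} (z − α), where S = {2, 7, -1}.
Expanding the product yields: p(z) = z^3 -8·z^2 + 5·z + 14.
The resulting polynomial has degree 3 and real coefficients as required.

p(z) = z^3 -8·z^2 + 5·z + 14.


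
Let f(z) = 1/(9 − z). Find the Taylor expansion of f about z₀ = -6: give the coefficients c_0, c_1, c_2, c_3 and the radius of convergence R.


Let w = z − z₀, so z = z₀ + w.
Then 9 − z = 9 − (z₀ + w) = (9 − z₀) − w = 15 − w.
f(z) = 1/(15 − w) = (1/(15)) · 1/(1 − w/(15)) = Σ_{n≥0} w^n / (15)^(n+1).
So c_n = 1/(15)^(n+1):
  c_0 = 1/(15)^1 = 1/15.
  c_1 = 1/(15)^2 = 1/225.
  c_2 = 1/(15)^3 = 1/3375.
  c_3 = 1/(15)^4 = 1/50625.
The series is valid for |w/d| < 1, i.e. |z − z₀| < |d|.
Radius of convergence: R = |9 − z₀| = |15| = 15 (distance from z₀ to the singularity z = 9).

c_0 = 1/15, c_1 = 1/225, c_2 = 1/3375, c_3 = 1/50625; R = 15.


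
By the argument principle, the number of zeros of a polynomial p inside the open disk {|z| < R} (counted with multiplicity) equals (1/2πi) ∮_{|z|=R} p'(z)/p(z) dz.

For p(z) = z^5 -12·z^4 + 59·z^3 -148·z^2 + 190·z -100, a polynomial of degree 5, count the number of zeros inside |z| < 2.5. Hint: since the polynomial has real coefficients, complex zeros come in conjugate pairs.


The zeros of p are: (3 + 1i), (3 - 1i), 2, (2 + 1i), (2 - 1i).
Their magnitudes are: 3.162, 3.162, 2, 2.236, 2.236.
Zeros with |z| < R = 2.5: 2, (2 + 1i), (2 - 1i).
Count = 3.
By the argument principle, (1/2πi) ∮_{|z|=R} p'(z)/p(z) dz equals exactly this count.

Number of zeros inside |z| < 2.5: 3.


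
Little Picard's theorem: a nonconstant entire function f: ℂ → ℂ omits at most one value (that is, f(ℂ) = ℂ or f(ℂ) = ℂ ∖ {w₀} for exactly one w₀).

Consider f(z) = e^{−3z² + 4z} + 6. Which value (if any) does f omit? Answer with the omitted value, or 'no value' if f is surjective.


Little Picard bounds the complement of f(ℂ) to at most one point.
The exponent g(z) = −3z² + 4z is a nonconstant polynomial, hence surjective onto ℂ. So e^{g(z)} takes every value in {e^w : w ∈ ℂ} = ℂ ∖ {0}. Adding 6 shifts the range to ℂ ∖ {6}. f omits exactly 6.

Omitted value: 6.


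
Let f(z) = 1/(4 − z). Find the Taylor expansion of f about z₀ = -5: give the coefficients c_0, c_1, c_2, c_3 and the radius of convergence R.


Let w = z − z₀, so z = z₀ + w.
Then 4 − z = 4 − (z₀ + w) = (4 − z₀) − w = 9 − w.
f(z) = 1/(9 − w) = (1/(9)) · 1/(1 − w/(9)) = Σ_{n≥0} w^n / (9)^(n+1).
So c_n = 1/(9)^(n+1):
  c_0 = 1/(9)^1 = 1/9.
  c_1 = 1/(9)^2 = 1/81.
  c_2 = 1/(9)^3 = 1/729.
  c_3 = 1/(9)^4 = 1/6561.
The series is valid for |w/d| < 1, i.e. |z − z₀| < |d|.
Radius of convergence: R = |4 − z₀| = |9| = 9 (distance from z₀ to the singularity z = 4).

c_0 = 1/9, c_1 = 1/81, c_2 = 1/729, c_3 = 1/6561; R = 9.


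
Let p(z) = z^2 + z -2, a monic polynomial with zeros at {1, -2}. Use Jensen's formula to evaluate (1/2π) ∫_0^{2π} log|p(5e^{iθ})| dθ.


Zeros: -2, 1; r = 5.
Inside |z| < r: -2, 1. Outside (|z| ≥ r): ∅.
p(0) = -2, so log|p(0)| = log(2) = 0.6931.
Apply Jensen: I(r) = log|p(0)| + Σ_k log(r/|z_k|), summed over zeros inside |z| < r.
  log(r/|z_k|) for z_k = 1: log(5/1) = 1.6094
  log(r/|z_k|) for z_k = -2: log(5/2) = 0.9163
Sum over inside zeros: 2.5257.
I(r) = log|p(0)| + (inside sum) = 0.6931 + 2.5257 = 3.2189.
Closed form (all zeros inside, monic): I(r) = n·log(r) = 2·log(5) = 3.2189. ✓

I(r) ≈ 3.2189.


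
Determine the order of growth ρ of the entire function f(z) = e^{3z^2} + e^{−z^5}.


Each summand is entire of order 2 and 5 respectively (as in the single-exponential case). The order of a sum is at most the max of the orders, so ρ ≤ 5. For the lower bound: on |z|=r choose arg z so that -1z^5 is real positive; then |e^{-1z^5}| = e^{1r^5} while |e^{3z^2}| ≤ e^{3r^2} = o(e^{1r^5}). So |f| ≥ e^{1r^5}(1 − o(1)) and ρ ≥ 5. Hence ρ = max(2, 5) = 5.
Therefore ρ = 5.

Order ρ = 5.


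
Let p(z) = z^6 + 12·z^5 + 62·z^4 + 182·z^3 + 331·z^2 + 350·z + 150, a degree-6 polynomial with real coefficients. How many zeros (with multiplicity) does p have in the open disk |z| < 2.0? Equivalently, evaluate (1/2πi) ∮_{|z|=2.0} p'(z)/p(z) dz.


The zeros of p are: -1, (-1 + 2i), (-1 - 2i), (-3 + 1i), (-3 - 1i), -3.
Their magnitudes are: 1, 2.236, 2.236, 3.162, 3.162, 3.
Zeros with |z| < R = 2.0: -1.
Count = 1.
By the argument principle, (1/2πi) ∮_{|z|=R} p'(z)/p(z) dz equals exactly this count.

Number of zeros inside |z| < 2.0: 1.


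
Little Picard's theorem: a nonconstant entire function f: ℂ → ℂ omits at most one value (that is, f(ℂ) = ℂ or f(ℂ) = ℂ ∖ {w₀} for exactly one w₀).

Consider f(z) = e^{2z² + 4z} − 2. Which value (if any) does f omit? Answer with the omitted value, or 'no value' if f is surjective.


Little Picard bounds the complement of f(ℂ) to at most one point.
The exponent g(z) = 2z² + 4z is a nonconstant polynomial, hence surjective onto ℂ. So e^{g(z)} takes every value in {e^w : w ∈ ℂ} = ℂ ∖ {0}. Adding -2 shifts the range to ℂ ∖ {-2}. f omits exactly -2.

Omitted value: -2.


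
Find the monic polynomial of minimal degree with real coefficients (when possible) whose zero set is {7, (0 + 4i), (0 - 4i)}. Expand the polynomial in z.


The polynomial is p(z) = ∏_{α ∈ S} (z − α), where S = {7, (0 + 4i), (0 - 4i)}.
Expanding the product yields: p(z) = z^3 -7·z^2 + 16·z -112.
Note conjugate pairs combine to real quadratics: (z − (0+4i))(z − (0−4i)) = z² + 16.
The resulting polynomial has degree 3 and real coefficients as required.

p(z) = z^3 -7·z^2 + 16·z -112.


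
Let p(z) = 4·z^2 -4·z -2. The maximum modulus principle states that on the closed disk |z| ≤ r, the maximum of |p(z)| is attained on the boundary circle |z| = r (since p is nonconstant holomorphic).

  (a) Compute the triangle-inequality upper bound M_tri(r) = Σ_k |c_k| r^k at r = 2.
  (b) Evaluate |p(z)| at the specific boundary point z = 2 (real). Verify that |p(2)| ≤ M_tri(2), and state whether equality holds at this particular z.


Coefficients: c_0 = -2, c_1 = -4, c_2 = 4. Radius r = 2.
Part (a). Triangle bound: M_tri(r) = Σ_k |c_k| r^k
  = |-2|·2^0 + |-4|·2^1 + |4|·2^2
  = 2 + 8 + 16 = 26.
This bounds M(r) := max_{|z|=r} |p(z)| from above; equality holds iff all terms c_k z^k can be made to align in phase at a single z on |z|=r.
Part (b). At z = 2 (real, on the circle |z| = r):
  p(2) = (-2)·2^0 + (-4)·2^1 + (4)·2^2 = 6.
  |p(2)| = 6.
Check: |p(2)| = 6 ≤ 26 = M_tri(2). ✓ Equality does not hold at z = 2 (the coefficients have mixed signs, so the terms do not all align in phase there).

M_tri(2) = 26; |p(2)| = 6; equality at z=2: no.


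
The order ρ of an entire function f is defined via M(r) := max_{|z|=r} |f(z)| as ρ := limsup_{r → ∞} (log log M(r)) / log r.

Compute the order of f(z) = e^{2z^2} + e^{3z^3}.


Each summand is entire of order 2 and 3 respectively (as in the single-exponential case). The order of a sum is at most the max of the orders, so ρ ≤ 3. For the lower bound: on |z|=r choose arg z so that 3z^3 is real positive; then |e^{3z^3}| = e^{3r^3} while |e^{2z^2}| ≤ e^{2r^2} = o(e^{3r^3}). So |f| ≥ e^{3r^3}(1 − o(1)) and ρ ≥ 3. Hence ρ = max(2, 3) = 3.
Therefore ρ = 3.

Order ρ = 3.


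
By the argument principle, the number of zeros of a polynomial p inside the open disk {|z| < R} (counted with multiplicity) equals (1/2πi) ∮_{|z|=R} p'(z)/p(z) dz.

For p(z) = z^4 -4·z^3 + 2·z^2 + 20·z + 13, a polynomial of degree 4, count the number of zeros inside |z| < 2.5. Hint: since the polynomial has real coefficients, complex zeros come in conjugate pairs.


The zeros of p are: -1, -1, (3 + 2i), (3 - 2i).
Their magnitudes are: 1, 1, 3.606, 3.606.
Zeros with |z| < R = 2.5: -1, -1.
Count = 2.
By the argument principle, (1/2πi) ∮_{|z|=R} p'(z)/p(z) dz equals exactly this count.

Number of zeros inside |z| < 2.5: 2.


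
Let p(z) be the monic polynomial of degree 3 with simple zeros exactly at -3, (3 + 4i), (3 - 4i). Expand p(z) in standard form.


The polynomial is p(z) = ∏_{α ∈ S} (z − α), where S = {-3, (3 + 4i), (3 - 4i)}.
Expanding the product yields: p(z) = z^3 -3·z^2 + 7·z + 75.
Note conjugate pairs combine to real quadratics: (z − (3+4i))(z − (3−4i)) = z² − 6z + 25.
The resulting polynomial has degree 3 and real coefficients as required.

p(z) = z^3 -3·z^2 + 7·z + 75.


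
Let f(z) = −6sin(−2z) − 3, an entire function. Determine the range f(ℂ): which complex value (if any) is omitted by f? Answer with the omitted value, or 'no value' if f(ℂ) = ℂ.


Little Picard bounds the complement of f(ℂ) to at most one point.
sin is entire and surjective onto ℂ: for every w ∈ ℂ, sin(ζ) = w has a solution ζ ∈ ℂ (e.g., via the complex inverse arcsin). With ζ = −2z this gives z = ζ/(-2). Then -6·sin(−2z) takes every value in -6·ℂ = ℂ, and adding -3 is a bijection of ℂ. So f is surjective and omits no value. (Note: only on the real line is sin bounded by [−1, 1].)

Omitted value: no value.


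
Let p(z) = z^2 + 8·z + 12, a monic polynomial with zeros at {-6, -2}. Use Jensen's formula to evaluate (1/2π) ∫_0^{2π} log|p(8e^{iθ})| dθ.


Zeros: -6, -2; r = 8.
Inside |z| < r: -6, -2. Outside (|z| ≥ r): ∅.
p(0) = 12, so log|p(0)| = log(12) = 2.4849.
Apply Jensen: I(r) = log|p(0)| + Σ_k log(r/|z_k|), summed over zeros inside |z| < r.
  log(r/|z_k|) for z_k = -6: log(8/6) = 0.2877
  log(r/|z_k|) for z_k = -2: log(8/2) = 1.3863
Sum over inside zeros: 1.6740.
I(r) = log|p(0)| + (inside sum) = 2.4849 + 1.6740 = 4.1589.
Closed form (all zeros inside, monic): I(r) = n·log(r) = 2·log(8) = 4.1589. ✓

I(r) ≈ 4.1589.


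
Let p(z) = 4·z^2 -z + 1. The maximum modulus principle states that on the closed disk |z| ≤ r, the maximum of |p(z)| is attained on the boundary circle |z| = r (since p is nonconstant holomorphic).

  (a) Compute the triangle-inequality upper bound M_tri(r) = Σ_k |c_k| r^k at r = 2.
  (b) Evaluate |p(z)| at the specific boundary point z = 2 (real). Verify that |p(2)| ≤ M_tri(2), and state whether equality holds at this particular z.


Coefficients: c_0 = 1, c_1 = -1, c_2 = 4. Radius r = 2.
Part (a). Triangle bound: M_tri(r) = Σ_k |c_k| r^k
  = |1|·2^0 + |-1|·2^1 + |4|·2^2
  = 1 + 2 + 16 = 19.
This bounds M(r) := max_{|z|=r} |p(z)| from above; equality holds iff all terms c_k z^k can be made to align in phase at a single z on |z|=r.
Part (b). At z = 2 (real, on the circle |z| = r):
  p(2) = (1)·2^0 + (-1)·2^1 + (4)·2^2 = 15.
  |p(2)| = 15.
Check: |p(2)| = 15 ≤ 19 = M_tri(2). ✓ Equality does not hold at z = 2 (the coefficients have mixed signs, so the terms do not all align in phase there).

M_tri(2) = 19; |p(2)| = 15; equality at z=2: no.


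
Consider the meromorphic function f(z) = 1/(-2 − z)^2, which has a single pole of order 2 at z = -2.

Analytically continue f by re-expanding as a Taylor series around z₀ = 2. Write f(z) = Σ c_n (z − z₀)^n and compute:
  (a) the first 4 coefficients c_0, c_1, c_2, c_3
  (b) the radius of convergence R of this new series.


Let w = z − z₀, so z = z₀ + w.
Then -2 − z = -2 − (z₀ + w) = (-2 − z₀) − w = -4 − w.
f(z) = 1/(-4 − w)^2 = (1/(-4)^2) · (1 − w/(-4))^{−2}.
By the binomial series (1−u)^{−2} = Σ_{n≥0} C(n+1, 1) u^n for |u|<1, with u = w/(-4):
  c_n = C(n+1, 1) / (-4)^(n+2).
  c_0 = 1/(-4)^2 = 1/16.
  c_1 = 2/(-4)^3 = -1/32.
  c_2 = 3/(-4)^4 = 3/256.
  c_3 = 4/(-4)^5 = -1/256.
The series is valid for |w/d| < 1, i.e. |z − z₀| < |d|.
Radius of convergence: R = |-2 − z₀| = |-4| = 4 (distance from z₀ to the singularity z = -2).

c_0 = 1/16, c_1 = -1/32, c_2 = 3/256, c_3 = -1/256; R = 4.


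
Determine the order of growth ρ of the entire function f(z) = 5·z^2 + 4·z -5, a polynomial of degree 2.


|f(z)| ≤ Σ|c_k|·r^k = O(r^2) as r → ∞. Polynomial growth is O(e^{r^ε}) for every ε > 0 (since r^2/e^{r^ε} → 0), so ρ ≤ ε for all ε > 0, i.e. ρ = 0. Every nonconstant polynomial has order 0.
Therefore ρ = 0.

Order ρ = 0.


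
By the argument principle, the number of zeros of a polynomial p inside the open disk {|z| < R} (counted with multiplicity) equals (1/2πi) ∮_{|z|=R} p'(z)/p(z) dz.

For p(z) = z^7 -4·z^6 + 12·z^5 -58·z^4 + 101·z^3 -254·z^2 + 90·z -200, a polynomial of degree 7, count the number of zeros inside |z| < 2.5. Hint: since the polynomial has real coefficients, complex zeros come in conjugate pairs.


The zeros of p are: (0 + 1i), (0 - 1i), (1 + 2i), (1 - 2i), 4, (-1 + 3i), (-1 - 3i).
Their magnitudes are: 1, 1, 2.236, 2.236, 4, 3.162, 3.162.
Zeros with |z| < R = 2.5: (0 + 1i), (0 - 1i), (1 + 2i), (1 - 2i).
Count = 4.
By the argument principle, (1/2πi) ∮_{|z|=R} p'(z)/p(z) dz equals exactly this count.

Number of zeros inside |z| < 2.5: 4.


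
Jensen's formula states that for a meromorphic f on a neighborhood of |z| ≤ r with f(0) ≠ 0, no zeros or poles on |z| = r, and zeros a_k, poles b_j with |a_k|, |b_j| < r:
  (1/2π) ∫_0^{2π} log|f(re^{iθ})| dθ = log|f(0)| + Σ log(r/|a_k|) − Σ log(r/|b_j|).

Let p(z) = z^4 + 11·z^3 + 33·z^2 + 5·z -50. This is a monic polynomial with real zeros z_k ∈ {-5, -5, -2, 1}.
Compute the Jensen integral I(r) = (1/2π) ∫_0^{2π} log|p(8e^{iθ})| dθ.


Zeros: -5, -5, -2, 1; r = 8.
Inside |z| < r: -5, -5, -2, 1. Outside (|z| ≥ r): ∅.
p(0) = -50, so log|p(0)| = log(50) = 3.9120.
Apply Jensen: I(r) = log|p(0)| + Σ_k log(r/|z_k|), summed over zeros inside |z| < r.
  log(r/|z_k|) for z_k = -5: log(8/5) = 0.4700
  log(r/|z_k|) for z_k = -5: log(8/5) = 0.4700
  log(r/|z_k|) for z_k = -2: log(8/2) = 1.3863
  log(r/|z_k|) for z_k = 1: log(8/1) = 2.0794
Sum over inside zeros: 4.4057.
I(r) = log|p(0)| + (inside sum) = 3.9120 + 4.4057 = 8.3178.
Closed form (all zeros inside, monic): I(r) = n·log(r) = 4·log(8) = 8.3178. ✓

I(r) ≈ 8.3178.


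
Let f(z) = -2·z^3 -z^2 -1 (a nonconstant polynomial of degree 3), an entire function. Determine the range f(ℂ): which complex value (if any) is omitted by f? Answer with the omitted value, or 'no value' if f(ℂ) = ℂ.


Little Picard bounds the complement of f(ℂ) to at most one point.
For every w ∈ ℂ, the equation p(z) − w = 0 is a nonconstant polynomial in z and hence has at least one root by the fundamental theorem of algebra. So p is surjective onto ℂ, omitting no value.

Omitted value: no value.


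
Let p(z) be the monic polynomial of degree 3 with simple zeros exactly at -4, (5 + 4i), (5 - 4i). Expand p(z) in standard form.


The polynomial is p(z) = ∏_{α ∈ S} (z − α), where S = {-4, (5 + 4i), (5 - 4i)}.
Expanding the product yields: p(z) = z^3 -6·z^2 + z + 164.
Note conjugate pairs combine to real quadratics: (z − (5+4i))(z − (5−4i)) = z² − 10z + 41.
The resulting polynomial has degree 3 and real coefficients as required.

p(z) = z^3 -6·z^2 + z + 164.


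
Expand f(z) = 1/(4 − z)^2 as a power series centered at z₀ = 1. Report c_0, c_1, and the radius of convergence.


Let w = z − z₀, so z = z₀ + w.
Then 4 − z = 4 − (z₀ + w) = (4 − z₀) − w = 3 − w.
f(z) = 1/(3 − w)^2 = (1/(3)^2) · (1 − w/(3))^{−2}.
By the binomial series (1−u)^{−2} = Σ_{n≥0} C(n+1, 1) u^n for |u|<1, with u = w/(3):
  c_n = C(n+1, 1) / (3)^(n+2).
  c_0 = 1/(3)^2 = 1/9.
  c_1 = 2/(3)^3 = 2/27.
The series is valid for |w/d| < 1, i.e. |z − z₀| < |d|.
Radius of convergence: R = |4 − z₀| = |3| = 3 (distance from z₀ to the singularity z = 4).

c_0 = 1/9, c_1 = 2/27; R = 3.


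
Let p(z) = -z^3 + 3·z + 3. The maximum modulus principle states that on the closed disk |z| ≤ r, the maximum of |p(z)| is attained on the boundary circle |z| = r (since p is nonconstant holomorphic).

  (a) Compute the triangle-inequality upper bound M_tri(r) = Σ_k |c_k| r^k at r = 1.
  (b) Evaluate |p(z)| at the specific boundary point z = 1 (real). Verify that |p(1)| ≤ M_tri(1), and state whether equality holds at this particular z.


Coefficients: c_0 = 3, c_1 = 3, c_2 = 0, c_3 = -1. Radius r = 1.
Part (a). Triangle bound: M_tri(r) = Σ_k |c_k| r^k
  = |3|·1^0 + |3|·1^1 + |0|·1^2 + |-1|·1^3
  = 3 + 3 + 0 + 1 = 7.
This bounds M(r) := max_{|z|=r} |p(z)| from above; equality holds iff all terms c_k z^k can be made to align in phase at a single z on |z|=r.
Part (b). At z = 1 (real, on the circle |z| = r):
  p(1) = (3)·1^0 + (3)·1^1 + (0)·1^2 + (-1)·1^3 = 5.
  |p(1)| = 5.
Check: |p(1)| = 5 ≤ 7 = M_tri(1). ✓ Equality does not hold at z = 1 (the coefficients have mixed signs, so the terms do not all align in phase there).

M_tri(1) = 7; |p(1)| = 5; equality at z=1: no.


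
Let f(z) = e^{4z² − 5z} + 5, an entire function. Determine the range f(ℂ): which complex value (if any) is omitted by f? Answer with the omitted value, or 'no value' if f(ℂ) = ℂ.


Little Picard bounds the complement of f(ℂ) to at most one point.
The exponent g(z) = 4z² − 5z is a nonconstant polynomial, hence surjective onto ℂ. So e^{g(z)} takes every value in {e^w : w ∈ ℂ} = ℂ ∖ {0}. Adding 5 shifts the range to ℂ ∖ {5}. f omits exactly 5.

Omitted value: 5.


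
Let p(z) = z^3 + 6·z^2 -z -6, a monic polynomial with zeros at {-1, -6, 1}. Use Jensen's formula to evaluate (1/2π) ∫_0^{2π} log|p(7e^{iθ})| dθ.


Zeros: -6, -1, 1; r = 7.
Inside |z| < r: -6, -1, 1. Outside (|z| ≥ r): ∅.
p(0) = -6, so log|p(0)| = log(6) = 1.7918.
Apply Jensen: I(r) = log|p(0)| + Σ_k log(r/|z_k|), summed over zeros inside |z| < r.
  log(r/|z_k|) for z_k = -1: log(7/1) = 1.9459
  log(r/|z_k|) for z_k = -6: log(7/6) = 0.1542
  log(r/|z_k|) for z_k = 1: log(7/1) = 1.9459
Sum over inside zeros: 4.0460.
I(r) = log|p(0)| + (inside sum) = 1.7918 + 4.0460 = 5.8377.
Closed form (all zeros inside, monic): I(r) = n·log(r) = 3·log(7) = 5.8377. ✓

I(r) ≈ 5.8377.


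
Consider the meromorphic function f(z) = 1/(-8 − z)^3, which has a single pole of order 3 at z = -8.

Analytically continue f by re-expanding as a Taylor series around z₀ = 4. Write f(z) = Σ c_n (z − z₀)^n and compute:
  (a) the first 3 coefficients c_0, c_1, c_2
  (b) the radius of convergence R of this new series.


Let w = z − z₀, so z = z₀ + w.
Then -8 − z = -8 − (z₀ + w) = (-8 − z₀) − w = -12 − w.
f(z) = 1/(-12 − w)^3 = (1/(-12)^3) · (1 − w/(-12))^{−3}.
By the binomial series (1−u)^{−3} = Σ_{n≥0} C(n+2, 2) u^n for |u|<1, with u = w/(-12):
  c_n = C(n+2, 2) / (-12)^(n+3).
  c_0 = 1/(-12)^3 = -1/1728.
  c_1 = 3/(-12)^4 = 1/6912.
  c_2 = 6/(-12)^5 = -1/41472.
The series is valid for |w/d| < 1, i.e. |z − z₀| < |d|.
Radius of convergence: R = |-8 − z₀| = |-12| = 12 (distance from z₀ to the singularity z = -8).

c_0 = -1/1728, c_1 = 1/6912, c_2 = -1/41472; R = 12.


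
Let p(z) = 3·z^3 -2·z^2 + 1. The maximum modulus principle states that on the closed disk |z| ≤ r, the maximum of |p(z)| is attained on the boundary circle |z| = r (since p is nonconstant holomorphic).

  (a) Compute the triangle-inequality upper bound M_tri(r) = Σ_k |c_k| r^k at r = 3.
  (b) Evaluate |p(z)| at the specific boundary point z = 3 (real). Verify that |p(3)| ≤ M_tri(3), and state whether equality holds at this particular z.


Coefficients: c_0 = 1, c_1 = 0, c_2 = -2, c_3 = 3. Radius r = 3.
Part (a). Triangle bound: M_tri(r) = Σ_k |c_k| r^k
  = |1|·3^0 + |0|·3^1 + |-2|·3^2 + |3|·3^3
  = 1 + 0 + 18 + 81 = 100.
This bounds M(r) := max_{|z|=r} |p(z)| from above; equality holds iff all terms c_k z^k can be made to align in phase at a single z on |z|=r.
Part (b). At z = 3 (real, on the circle |z| = r):
  p(3) = (1)·3^0 + (0)·3^1 + (-2)·3^2 + (3)·3^3 = 64.
  |p(3)| = 64.
Check: |p(3)| = 64 ≤ 100 = M_tri(3). ✓ Equality does not hold at z = 3 (the coefficients have mixed signs, so the terms do not all align in phase there).

M_tri(3) = 100; |p(3)| = 64; equality at z=3: no.


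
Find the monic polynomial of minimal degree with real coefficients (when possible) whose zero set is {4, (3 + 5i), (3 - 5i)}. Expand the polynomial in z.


The polynomial is p(z) = ∏_{α ∈ S} (z − α), where S = {4, (3 + 5i), (3 - 5i)}.
Expanding the product yields: p(z) = z^3 -10·z^2 + 58·z -136.
Note conjugate pairs combine to real quadratics: (z − (3+5i))(z − (3−5i)) = z² − 6z + 34.
The resulting polynomial has degree 3 and real coefficients as required.

p(z) = z^3 -10·z^2 + 58·z -136.


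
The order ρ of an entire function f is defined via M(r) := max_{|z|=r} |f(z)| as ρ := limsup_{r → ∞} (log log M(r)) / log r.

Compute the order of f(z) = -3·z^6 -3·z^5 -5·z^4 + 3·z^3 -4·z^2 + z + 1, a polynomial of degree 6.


|f(z)| ≤ Σ|c_k|·r^k = O(r^6) as r → ∞. Polynomial growth is O(e^{r^ε}) for every ε > 0 (since r^6/e^{r^ε} → 0), so ρ ≤ ε for all ε > 0, i.e. ρ = 0. Every nonconstant polynomial has order 0.
Therefore ρ = 0.

Order ρ = 0.


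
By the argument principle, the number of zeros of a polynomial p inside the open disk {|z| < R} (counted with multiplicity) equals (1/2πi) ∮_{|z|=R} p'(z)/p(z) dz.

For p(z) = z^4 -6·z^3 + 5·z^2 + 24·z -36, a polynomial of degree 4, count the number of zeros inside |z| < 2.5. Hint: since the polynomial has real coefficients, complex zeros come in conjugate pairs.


The zeros of p are: 3, 3, -2, 2.
Their magnitudes are: 3, 3, 2, 2.
Zeros with |z| < R = 2.5: -2, 2.
Count = 2.
By the argument principle, (1/2πi) ∮_{|z|=R} p'(z)/p(z) dz equals exactly this count.

Number of zeros inside |z| < 2.5: 2.


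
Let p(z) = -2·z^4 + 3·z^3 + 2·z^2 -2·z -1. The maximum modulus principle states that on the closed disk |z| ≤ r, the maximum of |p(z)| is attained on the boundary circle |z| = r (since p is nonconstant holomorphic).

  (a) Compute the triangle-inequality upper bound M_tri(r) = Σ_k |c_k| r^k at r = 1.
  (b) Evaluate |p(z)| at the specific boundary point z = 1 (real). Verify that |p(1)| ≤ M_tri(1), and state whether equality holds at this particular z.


Coefficients: c_0 = -1, c_1 = -2, c_2 = 2, c_3 = 3, c_4 = -2. Radius r = 1.
Part (a). Triangle bound: M_tri(r) = Σ_k |c_k| r^k
  = |-1|·1^0 + |-2|·1^1 + |2|·1^2 + |3|·1^3 + |-2|·1^4
  = 1 + 2 + 2 + 3 + 2 = 10.
This bounds M(r) := max_{|z|=r} |p(z)| from above; equality holds iff all terms c_k z^k can be made to align in phase at a single z on |z|=r.
Part (b). At z = 1 (real, on the circle |z| = r):
  p(1) = (-1)·1^0 + (-2)·1^1 + (2)·1^2 + (3)·1^3 + (-2)·1^4 = 0.
  |p(1)| = 0.
Check: |p(1)| = 0 ≤ 10 = M_tri(1). ✓ Equality does not hold at z = 1 (the coefficients have mixed signs, so the terms do not all align in phase there).

M_tri(1) = 10; |p(1)| = 0; equality at z=1: no.


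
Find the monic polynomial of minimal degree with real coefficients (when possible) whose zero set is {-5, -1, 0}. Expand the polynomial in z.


The polynomial is p(z) = ∏_{α ∈ S} (z − α), where S = {-5, -1, 0}.
Expanding the product yields: p(z) = z^3 + 6·z^2 + 5·z.
The resulting polynomial has degree 3 and real coefficients as required.

p(z) = z^3 + 6·z^2 + 5·z.


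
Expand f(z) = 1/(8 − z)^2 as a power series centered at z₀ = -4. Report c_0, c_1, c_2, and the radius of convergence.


Let w = z − z₀, so z = z₀ + w.
Then 8 − z = 8 − (z₀ + w) = (8 − z₀) − w = 12 − w.
f(z) = 1/(12 − w)^2 = (1/(12)^2) · (1 − w/(12))^{−2}.
By the binomial series (1−u)^{−2} = Σ_{n≥0} C(n+1, 1) u^n for |u|<1, with u = w/(12):
  c_n = C(n+1, 1) / (12)^(n+2).
  c_0 = 1/(12)^2 = 1/144.
  c_1 = 2/(12)^3 = 1/864.
  c_2 = 3/(12)^4 = 1/6912.
The series is valid for |w/d| < 1, i.e. |z − z₀| < |d|.
Radius of convergence: R = |8 − z₀| = |12| = 12 (distance from z₀ to the singularity z = 8).

c_0 = 1/144, c_1 = 1/864, c_2 = 1/6912; R = 12.


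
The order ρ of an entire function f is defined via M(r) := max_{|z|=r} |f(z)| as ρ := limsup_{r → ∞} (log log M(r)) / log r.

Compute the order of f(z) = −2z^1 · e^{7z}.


M(r) = max_{|z|=r} |-2|·|z|^1·|e^{7z}| = 2·r^1 · e^{7r^1} (the factors attain their maxima compatibly on |z|=r). Then log M(r) = log 2 + 1·log r + 7r^1, dominated by the last term, so log log M(r) ~ 1·log r. The polynomial factor -2z^1 contributes only a log r term and does not affect the order. ρ = 1.
Therefore ρ = 1.

Order ρ = 1.


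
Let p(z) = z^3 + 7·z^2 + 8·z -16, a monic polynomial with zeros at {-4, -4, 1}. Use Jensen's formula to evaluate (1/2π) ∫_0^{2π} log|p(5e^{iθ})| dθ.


Zeros: -4, -4, 1; r = 5.
Inside |z| < r: -4, -4, 1. Outside (|z| ≥ r): ∅.
p(0) = -16, so log|p(0)| = log(16) = 2.7726.
Apply Jensen: I(r) = log|p(0)| + Σ_k log(r/|z_k|), summed over zeros inside |z| < r.
  log(r/|z_k|) for z_k = -4: log(5/4) = 0.2231
  log(r/|z_k|) for z_k = -4: log(5/4) = 0.2231
  log(r/|z_k|) for z_k = 1: log(5/1) = 1.6094
Sum over inside zeros: 2.0557.
I(r) = log|p(0)| + (inside sum) = 2.7726 + 2.0557 = 4.8283.
Closed form (all zeros inside, monic): I(r) = n·log(r) = 3·log(5) = 4.8283. ✓

I(r) ≈ 4.8283.


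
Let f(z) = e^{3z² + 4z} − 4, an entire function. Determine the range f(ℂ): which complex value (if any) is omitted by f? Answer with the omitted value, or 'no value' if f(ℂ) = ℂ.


Little Picard bounds the complement of f(ℂ) to at most one point.
The exponent g(z) = 3z² + 4z is a nonconstant polynomial, hence surjective onto ℂ. So e^{g(z)} takes every value in {e^w : w ∈ ℂ} = ℂ ∖ {0}. Adding -4 shifts the range to ℂ ∖ {-4}. f omits exactly -4.

Omitted value: -4.


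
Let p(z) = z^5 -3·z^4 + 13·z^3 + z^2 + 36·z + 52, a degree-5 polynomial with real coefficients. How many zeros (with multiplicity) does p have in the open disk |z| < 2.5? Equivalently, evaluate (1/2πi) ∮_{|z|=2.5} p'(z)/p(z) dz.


The zeros of p are: (2 + 3i), (2 - 3i), -1, (0 + 2i), (0 - 2i).
Their magnitudes are: 3.606, 3.606, 1, 2, 2.
Zeros with |z| < R = 2.5: -1, (0 + 2i), (0 - 2i).
Count = 3.
By the argument principle, (1/2πi) ∮_{|z|=R} p'(z)/p(z) dz equals exactly this count.

Number of zeros inside |z| < 2.5: 3.


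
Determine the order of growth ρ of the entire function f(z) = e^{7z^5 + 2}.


|e^{7z^5 + 2}| = e^{Re(7·z^5) + 2} ≤ e^{7|z|^5 + 2} = e^{7r^5 + 2} on |z| = r, so ρ ≤ 5. Choosing z on |z|=r so that 7·z^5 is real positive (always possible by picking arg z appropriately) gives |f(z)| = e^{7r^5 + 2}, matching the bound. The additive constant 2 does not affect log log M(r) ~ 5·log r. Hence ρ = 5.
Therefore ρ = 5.

Order ρ = 5.


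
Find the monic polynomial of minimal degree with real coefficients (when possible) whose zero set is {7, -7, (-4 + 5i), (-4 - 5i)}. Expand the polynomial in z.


The polynomial is p(z) = ∏_{α ∈ S} (z − α), where S = {7, -7, (-4 + 5i), (-4 - 5i)}.
Expanding the product yields: p(z) = z^4 + 8·z^3 -8·z^2 -392·z -2009.
Note conjugate pairs combine to real quadratics: (z − (-4+5i))(z − (-4−5i)) = z² + 8z + 41.
The resulting polynomial has degree 4 and real coefficients as required.

p(z) = z^4 + 8·z^3 -8·z^2 -392·z -2009.


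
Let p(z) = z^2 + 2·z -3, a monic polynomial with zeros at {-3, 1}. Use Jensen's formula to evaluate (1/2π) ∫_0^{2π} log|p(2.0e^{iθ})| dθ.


Zeros: -3, 1; r = 2.0.
Inside |z| < r: 1. Outside (|z| ≥ r): -3.
p(0) = -3, so log|p(0)| = log(3) = 1.0986.
Apply Jensen: I(r) = log|p(0)| + Σ_k log(r/|z_k|), summed over zeros inside |z| < r.
  log(r/|z_k|) for z_k = 1: log(2.0/1) = 0.6931
  Outside zeros (-3) contribute nothing to the Jensen sum.
Sum over inside zeros: 0.6931.
I(r) = log|p(0)| + (inside sum) = 1.0986 + 0.6931 = 1.7918.
Note: since some zeros are outside |z| ≤ r, the simplified n·log(r) form does NOT apply — only the inside zeros contribute.

I(r) ≈ 1.7918.


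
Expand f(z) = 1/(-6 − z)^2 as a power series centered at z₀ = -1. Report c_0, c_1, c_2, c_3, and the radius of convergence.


Let w = z − z₀, so z = z₀ + w.
Then -6 − z = -6 − (z₀ + w) = (-6 − z₀) − w = -5 − w.
f(z) = 1/(-5 − w)^2 = (1/(-5)^2) · (1 − w/(-5))^{−2}.
By the binomial series (1−u)^{−2} = Σ_{n≥0} C(n+1, 1) u^n for |u|<1, with u = w/(-5):
  c_n = C(n+1, 1) / (-5)^(n+2).
  c_0 = 1/(-5)^2 = 1/25.
  c_1 = 2/(-5)^3 = -2/125.
  c_2 = 3/(-5)^4 = 3/625.
  c_3 = 4/(-5)^5 = -4/3125.
The series is valid for |w/d| < 1, i.e. |z − z₀| < |d|.
Radius of convergence: R = |-6 − z₀| = |-5| = 5 (distance from z₀ to the singularity z = -6).

c_0 = 1/25, c_1 = -2/125, c_2 = 3/625, c_3 = -4/3125; R = 5.


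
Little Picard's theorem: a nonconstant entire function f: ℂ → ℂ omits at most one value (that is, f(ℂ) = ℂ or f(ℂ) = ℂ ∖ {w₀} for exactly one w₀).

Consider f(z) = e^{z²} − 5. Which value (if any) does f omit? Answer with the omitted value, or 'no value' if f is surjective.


Little Picard bounds the complement of f(ℂ) to at most one point.
The exponent g(z) = z² is a nonconstant polynomial, hence surjective onto ℂ. So e^{g(z)} takes every value in {e^w : w ∈ ℂ} = ℂ ∖ {0}. Adding -5 shifts the range to ℂ ∖ {-5}. f omits exactly -5.

Omitted value: -5.


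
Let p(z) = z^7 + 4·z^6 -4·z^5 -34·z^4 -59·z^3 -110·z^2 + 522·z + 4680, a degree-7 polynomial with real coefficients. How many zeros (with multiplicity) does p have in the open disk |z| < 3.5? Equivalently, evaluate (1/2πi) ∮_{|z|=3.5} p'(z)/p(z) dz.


The zeros of p are: (3 + 1i), (3 - 1i), (0 + 3i), (0 - 3i), (-3 + 2i), (-3 - 2i), -4.
Their magnitudes are: 3.162, 3.162, 3, 3, 3.606, 3.606, 4.
Zeros with |z| < R = 3.5: (3 + 1i), (3 - 1i), (0 + 3i), (0 - 3i).
Count = 4.
By the argument principle, (1/2πi) ∮_{|z|=R} p'(z)/p(z) dz equals exactly this count.

Number of zeros inside |z| < 3.5: 4.
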